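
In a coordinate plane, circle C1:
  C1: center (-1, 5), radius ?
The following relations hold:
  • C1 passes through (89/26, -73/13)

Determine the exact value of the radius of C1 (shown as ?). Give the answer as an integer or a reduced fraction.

1. [C1∋P]  r_C1² − 529/4 = 0  ⇒  r_C1 = 23/2 (r>0 drops 1)

23/2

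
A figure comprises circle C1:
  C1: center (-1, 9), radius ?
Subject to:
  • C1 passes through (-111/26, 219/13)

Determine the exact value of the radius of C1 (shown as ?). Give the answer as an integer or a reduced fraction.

1. [C1∋P]  r_C1² − 289/4 = 0  ⇒  r_C1 = 17/2 (r>0 drops 1)

17/2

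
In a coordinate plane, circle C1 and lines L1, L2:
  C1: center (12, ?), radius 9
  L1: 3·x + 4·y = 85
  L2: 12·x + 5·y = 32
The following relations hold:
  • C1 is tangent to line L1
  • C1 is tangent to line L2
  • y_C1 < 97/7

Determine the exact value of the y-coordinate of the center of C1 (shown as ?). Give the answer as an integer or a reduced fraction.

1. [C1‖L1]  y_C1² − (49/2)y_C1 + 47/2 = 0  ⇒  y_C1 = 1 or 47/2
2. [C1‖L2]  y_C1² + (224/5)y_C1 − 229/5 = 0  ⇒  y_C1 = -229/5 or 1

1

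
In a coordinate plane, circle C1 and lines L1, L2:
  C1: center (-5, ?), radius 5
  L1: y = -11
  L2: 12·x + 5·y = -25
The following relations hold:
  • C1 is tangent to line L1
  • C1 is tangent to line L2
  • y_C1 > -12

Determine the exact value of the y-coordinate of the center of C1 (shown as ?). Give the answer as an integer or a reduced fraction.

1. [C1‖L1]  y_C1² + 22y_C1 + 96 = 0  ⇒  y_C1 = -16 or -6
2. [C1‖L2]  y_C1² − 14y_C1 − 120 = 0  ⇒  y_C1 = -6 or 20

-6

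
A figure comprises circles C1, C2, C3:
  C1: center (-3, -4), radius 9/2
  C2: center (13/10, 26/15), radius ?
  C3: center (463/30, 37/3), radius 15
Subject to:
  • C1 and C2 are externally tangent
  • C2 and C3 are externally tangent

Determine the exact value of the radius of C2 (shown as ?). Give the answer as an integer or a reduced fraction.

8/3

1. [ext C1·C2]  r_C2² + 9r_C2 − 280/9 = 0  ⇒  r_C2 = 8/3 (r>0 drops 1)
2. [ext C2·C3]  r_C2² + 30r_C2 − 784/9 = 0  ⇒  r_C2 = 8/3 (r>0 drops 1)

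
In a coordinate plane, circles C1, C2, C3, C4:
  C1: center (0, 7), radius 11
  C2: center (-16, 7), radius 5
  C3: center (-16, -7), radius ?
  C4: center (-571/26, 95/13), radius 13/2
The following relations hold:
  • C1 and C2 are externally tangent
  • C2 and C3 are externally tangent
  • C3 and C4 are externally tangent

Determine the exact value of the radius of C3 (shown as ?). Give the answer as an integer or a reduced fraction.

1. [ext C2·C3]  r_C3² + 10r_C3 − 171 = 0  ⇒  r_C3 = 9 (r>0 drops 1)
2. [ext C3·C4]  r_C3² + 13r_C3 − 198 = 0  ⇒  r_C3 = 9 (r>0 drops 1)

9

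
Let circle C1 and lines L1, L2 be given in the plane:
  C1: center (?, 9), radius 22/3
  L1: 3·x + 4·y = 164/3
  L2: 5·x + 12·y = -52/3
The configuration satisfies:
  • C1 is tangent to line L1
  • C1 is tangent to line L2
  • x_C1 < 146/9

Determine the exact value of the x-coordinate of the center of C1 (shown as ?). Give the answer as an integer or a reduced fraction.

1. [C1‖L1]  x_C1² − (112/9)x_C1 − 332/3 = 0  ⇒  x_C1 = -6 or 166/9
2. [C1‖L2]  x_C1² + (752/15)x_C1 + 1324/5 = 0  ⇒  x_C1 = -662/15 or -6

-6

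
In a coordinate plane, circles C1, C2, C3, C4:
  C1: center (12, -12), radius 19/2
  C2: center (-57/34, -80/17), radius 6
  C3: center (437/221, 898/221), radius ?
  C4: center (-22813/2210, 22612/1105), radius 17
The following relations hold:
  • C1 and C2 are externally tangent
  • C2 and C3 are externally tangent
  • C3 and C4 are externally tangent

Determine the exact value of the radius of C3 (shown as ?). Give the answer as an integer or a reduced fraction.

1. [ext C2·C3]  r_C3² + 12r_C3 − 217/4 = 0  ⇒  r_C3 = 7/2 (r>0 drops 1)
2. [ext C3·C4]  r_C3² + 34r_C3 − 525/4 = 0  ⇒  r_C3 = 7/2 (r>0 drops 1)

7/2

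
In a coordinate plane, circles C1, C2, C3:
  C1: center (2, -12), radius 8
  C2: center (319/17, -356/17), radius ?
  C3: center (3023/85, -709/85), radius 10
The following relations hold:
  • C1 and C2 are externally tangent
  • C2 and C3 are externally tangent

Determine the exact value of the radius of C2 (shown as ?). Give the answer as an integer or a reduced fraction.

1. [ext C1·C2]  r_C2² + 16r_C2 − 297 = 0  ⇒  r_C2 = 11 (r>0 drops 1)
2. [ext C2·C3]  r_C2² + 20r_C2 − 341 = 0  ⇒  r_C2 = 11 (r>0 drops 1)

11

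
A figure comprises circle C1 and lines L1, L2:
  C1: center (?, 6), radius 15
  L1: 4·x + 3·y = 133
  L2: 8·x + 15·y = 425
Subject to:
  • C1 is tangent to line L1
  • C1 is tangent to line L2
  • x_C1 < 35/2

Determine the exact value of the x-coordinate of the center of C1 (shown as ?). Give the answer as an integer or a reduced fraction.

10

1. [C1‖L1]  x_C1² − (115/2)x_C1 + 475 = 0  ⇒  x_C1 = 10 or 95/2
2. [C1‖L2]  x_C1² − (335/4)x_C1 + 1475/2 = 0  ⇒  x_C1 = 10 or 295/4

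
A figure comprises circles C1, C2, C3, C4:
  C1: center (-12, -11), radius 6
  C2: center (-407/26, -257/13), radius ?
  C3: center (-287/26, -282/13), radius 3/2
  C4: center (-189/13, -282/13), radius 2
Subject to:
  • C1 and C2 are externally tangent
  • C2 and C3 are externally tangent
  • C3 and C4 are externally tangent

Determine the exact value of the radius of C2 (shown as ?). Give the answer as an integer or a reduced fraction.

7/2

1. [ext C1·C2]  r_C2² + 12r_C2 − 217/4 = 0  ⇒  r_C2 = 7/2 (r>0 drops 1)
2. [ext C2·C3]  r_C2² + 3r_C2 − 91/4 = 0  ⇒  r_C2 = 7/2 (r>0 drops 1)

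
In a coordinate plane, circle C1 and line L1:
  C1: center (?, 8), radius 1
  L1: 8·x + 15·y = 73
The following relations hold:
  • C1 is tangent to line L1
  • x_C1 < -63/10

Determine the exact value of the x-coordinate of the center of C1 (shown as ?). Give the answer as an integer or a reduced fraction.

1. [C1‖L1]  x_C1² + (47/4)x_C1 + 30 = 0  ⇒  x_C1 = -8 or -15/4
2. given x_C1 < -63/10: keep -8

-8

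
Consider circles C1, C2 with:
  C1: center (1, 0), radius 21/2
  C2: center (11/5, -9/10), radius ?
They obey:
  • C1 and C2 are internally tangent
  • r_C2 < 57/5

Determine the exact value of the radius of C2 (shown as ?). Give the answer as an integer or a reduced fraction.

1. [int C1,C2]  r_C2² − 21r_C2 + 108 = 0  ⇒  r_C2 = 9 or 12
2. given r_C2 < 57/5: keep 9

9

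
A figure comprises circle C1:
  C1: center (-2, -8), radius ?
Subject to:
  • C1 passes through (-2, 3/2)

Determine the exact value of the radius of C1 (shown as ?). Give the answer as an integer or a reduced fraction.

1. [C1∋P]  r_C1² − 361/4 = 0  ⇒  r_C1 = 19/2 (r>0 drops 1)

19/2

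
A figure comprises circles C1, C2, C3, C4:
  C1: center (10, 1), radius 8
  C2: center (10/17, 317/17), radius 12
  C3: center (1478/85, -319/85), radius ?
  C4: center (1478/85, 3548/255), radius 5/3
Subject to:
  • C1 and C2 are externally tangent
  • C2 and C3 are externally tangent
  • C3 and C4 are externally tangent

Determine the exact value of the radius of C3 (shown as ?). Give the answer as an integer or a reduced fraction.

1. [ext C2·C3]  r_C3² + 24r_C3 − 640 = 0  ⇒  r_C3 = 16 (r>0 drops 1)
2. [ext C3·C4]  r_C3² + (10/3)r_C3 − 928/3 = 0  ⇒  r_C3 = 16 (r>0 drops 1)

16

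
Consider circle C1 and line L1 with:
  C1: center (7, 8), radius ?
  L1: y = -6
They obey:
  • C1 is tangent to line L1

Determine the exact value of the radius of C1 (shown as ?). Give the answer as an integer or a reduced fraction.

1. [C1‖L1]  r_C1² − 196 = 0  ⇒  r_C1 = 14 (r>0 drops 1)

14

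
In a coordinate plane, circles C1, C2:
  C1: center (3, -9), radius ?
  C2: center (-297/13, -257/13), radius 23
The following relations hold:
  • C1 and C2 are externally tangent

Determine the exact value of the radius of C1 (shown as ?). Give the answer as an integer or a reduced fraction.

5

1. [ext C1·C2]  r_C1² + 46r_C1 − 255 = 0  ⇒  r_C1 = 5 (r>0 drops 1)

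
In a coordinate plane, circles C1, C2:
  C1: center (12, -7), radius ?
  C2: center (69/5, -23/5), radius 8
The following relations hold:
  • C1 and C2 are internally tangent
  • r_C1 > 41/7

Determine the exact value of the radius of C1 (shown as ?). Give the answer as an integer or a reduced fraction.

11

1. [int C1,C2]  r_C1² − 16r_C1 + 55 = 0  ⇒  r_C1 = 5 or 11
2. given r_C1 > 41/7: keep 11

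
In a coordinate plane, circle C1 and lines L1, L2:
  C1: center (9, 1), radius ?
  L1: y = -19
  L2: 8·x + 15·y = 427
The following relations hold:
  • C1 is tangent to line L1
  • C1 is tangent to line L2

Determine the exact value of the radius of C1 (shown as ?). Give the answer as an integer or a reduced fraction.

20

1. [C1‖L1]  r_C1² − 400 = 0  ⇒  r_C1 = 20 (r>0 drops 1)
2. [C1‖L2]  r_C1² − 400 = 0  ⇒  r_C1 = 20 (r>0 drops 1)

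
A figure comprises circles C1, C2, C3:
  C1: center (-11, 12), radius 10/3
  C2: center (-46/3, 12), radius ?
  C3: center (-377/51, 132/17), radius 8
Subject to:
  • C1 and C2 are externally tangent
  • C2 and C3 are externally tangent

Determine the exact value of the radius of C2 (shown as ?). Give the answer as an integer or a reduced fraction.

1

1. [ext C1·C2]  r_C2² + (20/3)r_C2 − 23/3 = 0  ⇒  r_C2 = 1 (r>0 drops 1)
2. [ext C2·C3]  r_C2² + 16r_C2 − 17 = 0  ⇒  r_C2 = 1 (r>0 drops 1)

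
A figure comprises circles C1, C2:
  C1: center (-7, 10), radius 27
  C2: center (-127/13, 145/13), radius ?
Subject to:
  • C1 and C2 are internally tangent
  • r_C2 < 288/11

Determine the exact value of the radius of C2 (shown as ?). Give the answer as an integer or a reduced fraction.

24

1. [int C1,C2]  r_C2² − 54r_C2 + 720 = 0  ⇒  r_C2 = 24 or 30
2. given r_C2 < 288/11: keep 24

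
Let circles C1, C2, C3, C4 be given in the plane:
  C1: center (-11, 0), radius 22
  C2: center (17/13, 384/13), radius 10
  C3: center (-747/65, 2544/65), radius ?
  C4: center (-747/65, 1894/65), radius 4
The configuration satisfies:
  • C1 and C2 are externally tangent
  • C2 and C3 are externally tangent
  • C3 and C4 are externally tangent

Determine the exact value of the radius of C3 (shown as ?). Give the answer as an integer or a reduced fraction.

6

1. [ext C2·C3]  r_C3² + 20r_C3 − 156 = 0  ⇒  r_C3 = 6 (r>0 drops 1)
2. [ext C3·C4]  r_C3² + 8r_C3 − 84 = 0  ⇒  r_C3 = 6 (r>0 drops 1)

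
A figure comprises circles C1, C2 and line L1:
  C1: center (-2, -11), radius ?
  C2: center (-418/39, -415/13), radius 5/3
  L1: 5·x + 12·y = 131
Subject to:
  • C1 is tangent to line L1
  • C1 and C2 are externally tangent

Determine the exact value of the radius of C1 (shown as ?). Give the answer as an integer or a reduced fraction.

21

1. [C1‖L1]  r_C1² − 441 = 0  ⇒  r_C1 = 21 (r>0 drops 1)
2. [ext C1·C2]  r_C1² + (10/3)r_C1 − 511 = 0  ⇒  r_C1 = 21 (r>0 drops 1)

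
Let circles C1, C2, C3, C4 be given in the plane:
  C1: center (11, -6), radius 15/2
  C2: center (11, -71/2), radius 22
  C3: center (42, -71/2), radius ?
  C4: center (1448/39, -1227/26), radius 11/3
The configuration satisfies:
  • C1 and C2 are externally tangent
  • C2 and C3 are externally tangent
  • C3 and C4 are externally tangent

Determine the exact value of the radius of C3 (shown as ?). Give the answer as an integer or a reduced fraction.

9

1. [ext C2·C3]  r_C3² + 44r_C3 − 477 = 0  ⇒  r_C3 = 9 (r>0 drops 1)
2. [ext C3·C4]  r_C3² + (22/3)r_C3 − 147 = 0  ⇒  r_C3 = 9 (r>0 drops 1)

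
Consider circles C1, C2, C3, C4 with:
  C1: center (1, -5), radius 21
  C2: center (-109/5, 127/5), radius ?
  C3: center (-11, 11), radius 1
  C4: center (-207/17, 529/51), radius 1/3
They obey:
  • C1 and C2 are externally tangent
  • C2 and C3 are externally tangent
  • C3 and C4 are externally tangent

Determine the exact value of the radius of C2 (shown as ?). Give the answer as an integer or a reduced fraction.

1. [ext C1·C2]  r_C2² + 42r_C2 − 1003 = 0  ⇒  r_C2 = 17 (r>0 drops 1)
2. [ext C2·C3]  r_C2² + 2r_C2 − 323 = 0  ⇒  r_C2 = 17 (r>0 drops 1)

17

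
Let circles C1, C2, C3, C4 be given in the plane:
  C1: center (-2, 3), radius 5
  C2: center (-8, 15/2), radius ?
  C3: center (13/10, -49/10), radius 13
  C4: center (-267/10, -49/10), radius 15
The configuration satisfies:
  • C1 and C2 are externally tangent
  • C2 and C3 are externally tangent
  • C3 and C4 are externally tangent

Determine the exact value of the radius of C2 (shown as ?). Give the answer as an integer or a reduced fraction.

1. [ext C1·C2]  r_C2² + 10r_C2 − 125/4 = 0  ⇒  r_C2 = 5/2 (r>0 drops 1)
2. [ext C2·C3]  r_C2² + 26r_C2 − 285/4 = 0  ⇒  r_C2 = 5/2 (r>0 drops 1)

5/2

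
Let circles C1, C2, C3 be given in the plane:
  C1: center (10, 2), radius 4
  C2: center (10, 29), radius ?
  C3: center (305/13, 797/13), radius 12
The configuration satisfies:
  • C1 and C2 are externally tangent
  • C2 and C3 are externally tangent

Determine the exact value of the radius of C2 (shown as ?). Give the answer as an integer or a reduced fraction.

23

1. [ext C1·C2]  r_C2² + 8r_C2 − 713 = 0  ⇒  r_C2 = 23 (r>0 drops 1)
2. [ext C2·C3]  r_C2² + 24r_C2 − 1081 = 0  ⇒  r_C2 = 23 (r>0 drops 1)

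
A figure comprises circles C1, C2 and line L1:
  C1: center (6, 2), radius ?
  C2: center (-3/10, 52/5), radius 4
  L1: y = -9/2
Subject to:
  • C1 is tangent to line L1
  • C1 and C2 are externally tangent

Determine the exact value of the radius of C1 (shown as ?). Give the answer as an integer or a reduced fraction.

13/2

1. [C1‖L1]  r_C1² − 169/4 = 0  ⇒  r_C1 = 13/2 (r>0 drops 1)
2. [ext C1·C2]  r_C1² + 8r_C1 − 377/4 = 0  ⇒  r_C1 = 13/2 (r>0 drops 1)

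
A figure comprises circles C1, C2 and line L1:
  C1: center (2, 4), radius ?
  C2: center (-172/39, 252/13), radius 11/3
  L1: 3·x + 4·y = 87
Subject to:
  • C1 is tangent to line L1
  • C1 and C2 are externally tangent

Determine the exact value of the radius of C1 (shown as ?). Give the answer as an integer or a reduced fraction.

13

1. [C1‖L1]  r_C1² − 169 = 0  ⇒  r_C1 = 13 (r>0 drops 1)
2. [ext C1·C2]  r_C1² + (22/3)r_C1 − 793/3 = 0  ⇒  r_C1 = 13 (r>0 drops 1)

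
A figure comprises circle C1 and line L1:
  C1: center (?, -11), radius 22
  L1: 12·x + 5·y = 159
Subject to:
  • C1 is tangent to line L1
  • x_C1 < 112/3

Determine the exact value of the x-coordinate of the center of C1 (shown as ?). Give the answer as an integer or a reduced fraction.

-6

1. [C1‖L1]  x_C1² − (107/3)x_C1 − 250 = 0  ⇒  x_C1 = -6 or 125/3
2. given x_C1 < 112/3: keep -6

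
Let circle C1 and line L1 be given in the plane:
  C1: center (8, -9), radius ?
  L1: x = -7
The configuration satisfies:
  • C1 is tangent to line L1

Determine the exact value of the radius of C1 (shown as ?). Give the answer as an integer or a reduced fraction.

15

1. [C1‖L1]  r_C1² − 225 = 0  ⇒  r_C1 = 15 (r>0 drops 1)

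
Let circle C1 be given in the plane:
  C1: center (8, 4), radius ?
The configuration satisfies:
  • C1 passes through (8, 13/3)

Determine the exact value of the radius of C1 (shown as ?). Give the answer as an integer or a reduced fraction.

1/3

1. [C1∋P]  r_C1² − 1/9 = 0  ⇒  r_C1 = 1/3 (r>0 drops 1)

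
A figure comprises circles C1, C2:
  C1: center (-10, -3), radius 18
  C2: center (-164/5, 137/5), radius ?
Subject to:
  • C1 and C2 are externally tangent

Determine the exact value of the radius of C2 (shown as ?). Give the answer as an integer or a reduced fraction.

20

1. [ext C1·C2]  r_C2² + 36r_C2 − 1120 = 0  ⇒  r_C2 = 20 (r>0 drops 1)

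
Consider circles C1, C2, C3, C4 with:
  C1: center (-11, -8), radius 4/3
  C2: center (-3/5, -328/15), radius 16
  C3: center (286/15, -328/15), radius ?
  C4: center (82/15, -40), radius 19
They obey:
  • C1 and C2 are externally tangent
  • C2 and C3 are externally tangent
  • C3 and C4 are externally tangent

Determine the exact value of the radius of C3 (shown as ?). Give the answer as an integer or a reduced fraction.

11/3

1. [ext C2·C3]  r_C3² + 32r_C3 − 1177/9 = 0  ⇒  r_C3 = 11/3 (r>0 drops 1)
2. [ext C3·C4]  r_C3² + 38r_C3 − 1375/9 = 0  ⇒  r_C3 = 11/3 (r>0 drops 1)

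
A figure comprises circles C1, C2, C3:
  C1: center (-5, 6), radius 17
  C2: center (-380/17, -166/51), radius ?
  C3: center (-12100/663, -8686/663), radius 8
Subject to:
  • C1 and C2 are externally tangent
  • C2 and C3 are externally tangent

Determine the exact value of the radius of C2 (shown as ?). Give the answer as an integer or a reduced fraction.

1. [ext C1·C2]  r_C2² + 34r_C2 − 880/9 = 0  ⇒  r_C2 = 8/3 (r>0 drops 1)
2. [ext C2·C3]  r_C2² + 16r_C2 − 448/9 = 0  ⇒  r_C2 = 8/3 (r>0 drops 1)

8/3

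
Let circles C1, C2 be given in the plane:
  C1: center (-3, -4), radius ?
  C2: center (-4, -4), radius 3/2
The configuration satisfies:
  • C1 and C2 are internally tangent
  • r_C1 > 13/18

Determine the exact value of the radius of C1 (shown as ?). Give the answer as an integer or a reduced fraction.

5/2

1. [int C1,C2]  r_C1² − 3r_C1 + 5/4 = 0  ⇒  r_C1 = 1/2 or 5/2
2. given r_C1 > 13/18: keep 5/2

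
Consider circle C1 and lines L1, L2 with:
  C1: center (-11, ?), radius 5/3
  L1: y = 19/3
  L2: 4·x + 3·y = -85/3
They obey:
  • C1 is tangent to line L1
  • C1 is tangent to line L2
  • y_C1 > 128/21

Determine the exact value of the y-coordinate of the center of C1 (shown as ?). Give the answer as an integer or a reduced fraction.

1. [C1‖L1]  y_C1² − (38/3)y_C1 + 112/3 = 0  ⇒  y_C1 = 14/3 or 8
2. [C1‖L2]  y_C1² − (94/9)y_C1 + 176/9 = 0  ⇒  y_C1 = 22/9 or 8

8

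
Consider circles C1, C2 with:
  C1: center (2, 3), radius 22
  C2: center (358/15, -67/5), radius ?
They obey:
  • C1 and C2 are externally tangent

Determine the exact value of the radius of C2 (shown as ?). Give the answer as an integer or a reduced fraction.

1. [ext C1·C2]  r_C2² + 44r_C2 − 2368/9 = 0  ⇒  r_C2 = 16/3 (r>0 drops 1)

16/3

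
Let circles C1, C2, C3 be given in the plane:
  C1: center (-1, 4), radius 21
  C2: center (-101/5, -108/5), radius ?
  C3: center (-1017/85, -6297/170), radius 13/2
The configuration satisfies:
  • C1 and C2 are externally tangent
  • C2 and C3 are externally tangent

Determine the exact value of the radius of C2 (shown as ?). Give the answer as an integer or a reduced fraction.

1. [ext C1·C2]  r_C2² + 42r_C2 − 583 = 0  ⇒  r_C2 = 11 (r>0 drops 1)
2. [ext C2·C3]  r_C2² + 13r_C2 − 264 = 0  ⇒  r_C2 = 11 (r>0 drops 1)

11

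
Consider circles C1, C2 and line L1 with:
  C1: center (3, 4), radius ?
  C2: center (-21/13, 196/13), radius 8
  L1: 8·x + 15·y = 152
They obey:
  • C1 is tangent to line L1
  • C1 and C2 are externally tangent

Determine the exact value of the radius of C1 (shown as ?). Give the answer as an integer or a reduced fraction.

4

1. [C1‖L1]  r_C1² − 16 = 0  ⇒  r_C1 = 4 (r>0 drops 1)
2. [ext C1·C2]  r_C1² + 16r_C1 − 80 = 0  ⇒  r_C1 = 4 (r>0 drops 1)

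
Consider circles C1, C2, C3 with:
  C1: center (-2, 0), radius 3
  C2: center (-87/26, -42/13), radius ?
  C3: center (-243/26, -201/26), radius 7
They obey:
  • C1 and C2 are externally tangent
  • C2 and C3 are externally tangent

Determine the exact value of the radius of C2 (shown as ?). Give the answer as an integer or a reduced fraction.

1/2

1. [ext C1·C2]  r_C2² + 6r_C2 − 13/4 = 0  ⇒  r_C2 = 1/2 (r>0 drops 1)
2. [ext C2·C3]  r_C2² + 14r_C2 − 29/4 = 0  ⇒  r_C2 = 1/2 (r>0 drops 1)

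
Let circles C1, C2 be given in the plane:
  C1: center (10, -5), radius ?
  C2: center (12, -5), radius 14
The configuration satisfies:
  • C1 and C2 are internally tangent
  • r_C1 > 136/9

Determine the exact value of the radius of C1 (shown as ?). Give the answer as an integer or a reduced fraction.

1. [int C1,C2]  r_C1² − 28r_C1 + 192 = 0  ⇒  r_C1 = 12 or 16
2. given r_C1 > 136/9: keep 16

16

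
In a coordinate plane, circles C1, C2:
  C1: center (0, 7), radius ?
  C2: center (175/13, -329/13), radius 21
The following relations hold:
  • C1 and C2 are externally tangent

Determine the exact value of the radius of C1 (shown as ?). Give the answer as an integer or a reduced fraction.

1. [ext C1·C2]  r_C1² + 42r_C1 − 784 = 0  ⇒  r_C1 = 14 (r>0 drops 1)

14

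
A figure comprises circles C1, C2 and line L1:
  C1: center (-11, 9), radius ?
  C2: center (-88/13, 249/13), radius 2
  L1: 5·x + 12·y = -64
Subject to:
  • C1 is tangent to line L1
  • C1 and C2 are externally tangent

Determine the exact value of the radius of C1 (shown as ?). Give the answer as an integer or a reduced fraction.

9

1. [C1‖L1]  r_C1² − 81 = 0  ⇒  r_C1 = 9 (r>0 drops 1)
2. [ext C1·C2]  r_C1² + 4r_C1 − 117 = 0  ⇒  r_C1 = 9 (r>0 drops 1)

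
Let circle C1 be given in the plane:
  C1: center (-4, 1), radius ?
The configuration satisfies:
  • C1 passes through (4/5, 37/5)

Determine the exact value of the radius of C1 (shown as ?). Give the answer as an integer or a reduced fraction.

1. [C1∋P]  r_C1² − 64 = 0  ⇒  r_C1 = 8 (r>0 drops 1)

8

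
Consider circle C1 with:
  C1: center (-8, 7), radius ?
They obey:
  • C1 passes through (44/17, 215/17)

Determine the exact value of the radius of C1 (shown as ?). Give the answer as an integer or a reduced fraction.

12

1. [C1∋P]  r_C1² − 144 = 0  ⇒  r_C1 = 12 (r>0 drops 1)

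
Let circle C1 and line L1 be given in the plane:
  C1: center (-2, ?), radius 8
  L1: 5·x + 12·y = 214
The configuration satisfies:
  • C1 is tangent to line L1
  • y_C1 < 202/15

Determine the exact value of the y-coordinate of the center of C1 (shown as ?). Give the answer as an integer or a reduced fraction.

10

1. [C1‖L1]  y_C1² − (112/3)y_C1 + 820/3 = 0  ⇒  y_C1 = 10 or 82/3
2. given y_C1 < 202/15: keep 10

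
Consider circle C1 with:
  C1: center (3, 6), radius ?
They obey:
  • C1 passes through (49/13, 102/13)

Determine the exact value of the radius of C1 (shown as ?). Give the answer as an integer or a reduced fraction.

1. [C1∋P]  r_C1² − 4 = 0  ⇒  r_C1 = 2 (r>0 drops 1)

2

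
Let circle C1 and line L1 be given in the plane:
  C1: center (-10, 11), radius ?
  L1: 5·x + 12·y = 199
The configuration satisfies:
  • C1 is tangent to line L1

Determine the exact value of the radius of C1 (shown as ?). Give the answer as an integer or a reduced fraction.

1. [C1‖L1]  r_C1² − 81 = 0  ⇒  r_C1 = 9 (r>0 drops 1)

9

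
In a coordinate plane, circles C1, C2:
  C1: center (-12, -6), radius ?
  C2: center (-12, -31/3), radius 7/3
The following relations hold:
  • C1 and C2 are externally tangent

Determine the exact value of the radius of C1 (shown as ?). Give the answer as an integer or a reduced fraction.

2

1. [ext C1·C2]  r_C1² + (14/3)r_C1 − 40/3 = 0  ⇒  r_C1 = 2 (r>0 drops 1)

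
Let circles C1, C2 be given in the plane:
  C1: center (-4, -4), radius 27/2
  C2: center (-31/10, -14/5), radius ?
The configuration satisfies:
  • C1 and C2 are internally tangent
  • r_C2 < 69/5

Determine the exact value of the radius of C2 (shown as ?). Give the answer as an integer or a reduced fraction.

1. [int C1,C2]  r_C2² − 27r_C2 + 180 = 0  ⇒  r_C2 = 12 or 15
2. given r_C2 < 69/5: keep 12

12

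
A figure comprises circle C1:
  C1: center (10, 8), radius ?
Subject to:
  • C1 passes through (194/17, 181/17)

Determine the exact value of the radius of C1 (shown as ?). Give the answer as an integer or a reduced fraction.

3

1. [C1∋P]  r_C1² − 9 = 0  ⇒  r_C1 = 3 (r>0 drops 1)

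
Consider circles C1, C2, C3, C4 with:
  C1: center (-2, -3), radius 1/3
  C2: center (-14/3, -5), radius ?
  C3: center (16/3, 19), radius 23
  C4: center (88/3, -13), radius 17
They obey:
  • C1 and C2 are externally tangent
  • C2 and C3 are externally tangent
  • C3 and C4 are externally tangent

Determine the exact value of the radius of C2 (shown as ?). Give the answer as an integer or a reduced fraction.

1. [ext C1·C2]  r_C2² + (2/3)r_C2 − 11 = 0  ⇒  r_C2 = 3 (r>0 drops 1)
2. [ext C2·C3]  r_C2² + 46r_C2 − 147 = 0  ⇒  r_C2 = 3 (r>0 drops 1)

3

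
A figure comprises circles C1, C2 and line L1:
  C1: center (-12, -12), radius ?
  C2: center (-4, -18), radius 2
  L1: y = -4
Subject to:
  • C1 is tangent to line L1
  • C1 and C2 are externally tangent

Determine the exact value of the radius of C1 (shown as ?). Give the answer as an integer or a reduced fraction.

1. [C1‖L1]  r_C1² − 64 = 0  ⇒  r_C1 = 8 (r>0 drops 1)
2. [ext C1·C2]  r_C1² + 4r_C1 − 96 = 0  ⇒  r_C1 = 8 (r>0 drops 1)

8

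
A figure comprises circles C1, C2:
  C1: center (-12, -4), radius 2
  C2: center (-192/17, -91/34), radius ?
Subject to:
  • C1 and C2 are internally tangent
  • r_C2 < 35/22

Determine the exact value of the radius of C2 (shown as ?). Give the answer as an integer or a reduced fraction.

1/2

1. [int C1,C2]  r_C2² − 4r_C2 + 7/4 = 0  ⇒  r_C2 = 1/2 or 7/2
2. given r_C2 < 35/22: keep 1/2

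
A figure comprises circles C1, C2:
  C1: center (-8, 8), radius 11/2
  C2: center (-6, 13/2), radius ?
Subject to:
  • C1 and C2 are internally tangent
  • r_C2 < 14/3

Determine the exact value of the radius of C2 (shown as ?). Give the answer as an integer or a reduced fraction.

1. [int C1,C2]  r_C2² − 11r_C2 + 24 = 0  ⇒  r_C2 = 3 or 8
2. given r_C2 < 14/3: keep 3

3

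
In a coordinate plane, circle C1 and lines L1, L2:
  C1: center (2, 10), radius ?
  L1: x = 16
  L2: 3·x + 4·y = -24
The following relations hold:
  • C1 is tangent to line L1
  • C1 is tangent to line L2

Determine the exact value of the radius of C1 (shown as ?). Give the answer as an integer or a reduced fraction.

1. [C1‖L1]  r_C1² − 196 = 0  ⇒  r_C1 = 14 (r>0 drops 1)
2. [C1‖L2]  r_C1² − 196 = 0  ⇒  r_C1 = 14 (r>0 drops 1)

14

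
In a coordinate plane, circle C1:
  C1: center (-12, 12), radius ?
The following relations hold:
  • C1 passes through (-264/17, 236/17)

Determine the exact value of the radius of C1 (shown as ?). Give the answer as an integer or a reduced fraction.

1. [C1∋P]  r_C1² − 16 = 0  ⇒  r_C1 = 4 (r>0 drops 1)

4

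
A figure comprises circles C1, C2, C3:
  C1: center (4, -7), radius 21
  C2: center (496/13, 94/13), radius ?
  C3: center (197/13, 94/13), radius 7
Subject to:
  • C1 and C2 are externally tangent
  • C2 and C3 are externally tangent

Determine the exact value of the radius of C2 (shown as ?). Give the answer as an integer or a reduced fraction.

1. [ext C1·C2]  r_C2² + 42r_C2 − 928 = 0  ⇒  r_C2 = 16 (r>0 drops 1)
2. [ext C2·C3]  r_C2² + 14r_C2 − 480 = 0  ⇒  r_C2 = 16 (r>0 drops 1)

16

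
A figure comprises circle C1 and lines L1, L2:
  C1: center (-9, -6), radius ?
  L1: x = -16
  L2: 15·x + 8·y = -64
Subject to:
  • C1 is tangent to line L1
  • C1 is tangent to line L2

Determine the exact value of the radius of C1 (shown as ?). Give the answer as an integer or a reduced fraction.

1. [C1‖L1]  r_C1² − 49 = 0  ⇒  r_C1 = 7 (r>0 drops 1)
2. [C1‖L2]  r_C1² − 49 = 0  ⇒  r_C1 = 7 (r>0 drops 1)

7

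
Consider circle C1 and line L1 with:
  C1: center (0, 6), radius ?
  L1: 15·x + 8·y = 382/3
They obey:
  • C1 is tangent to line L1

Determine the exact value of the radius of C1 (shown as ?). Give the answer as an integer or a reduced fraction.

14/3

1. [C1‖L1]  r_C1² − 196/9 = 0  ⇒  r_C1 = 14/3 (r>0 drops 1)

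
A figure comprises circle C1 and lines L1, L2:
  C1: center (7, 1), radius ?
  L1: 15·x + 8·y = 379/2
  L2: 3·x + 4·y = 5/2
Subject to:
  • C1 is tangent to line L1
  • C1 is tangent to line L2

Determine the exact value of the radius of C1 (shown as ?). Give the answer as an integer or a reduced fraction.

1. [C1‖L1]  r_C1² − 81/4 = 0  ⇒  r_C1 = 9/2 (r>0 drops 1)
2. [C1‖L2]  r_C1² − 81/4 = 0  ⇒  r_C1 = 9/2 (r>0 drops 1)

9/2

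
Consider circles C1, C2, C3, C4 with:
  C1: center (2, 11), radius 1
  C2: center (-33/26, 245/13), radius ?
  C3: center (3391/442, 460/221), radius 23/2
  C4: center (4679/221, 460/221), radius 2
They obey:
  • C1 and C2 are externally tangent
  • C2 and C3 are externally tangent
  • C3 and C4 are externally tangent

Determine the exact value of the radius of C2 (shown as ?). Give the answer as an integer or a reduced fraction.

1. [ext C1·C2]  r_C2² + 2r_C2 − 285/4 = 0  ⇒  r_C2 = 15/2 (r>0 drops 1)
2. [ext C2·C3]  r_C2² + 23r_C2 − 915/4 = 0  ⇒  r_C2 = 15/2 (r>0 drops 1)

15/2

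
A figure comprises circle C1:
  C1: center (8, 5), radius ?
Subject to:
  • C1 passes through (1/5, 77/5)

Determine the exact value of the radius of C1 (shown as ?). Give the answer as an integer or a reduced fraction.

13

1. [C1∋P]  r_C1² − 169 = 0  ⇒  r_C1 = 13 (r>0 drops 1)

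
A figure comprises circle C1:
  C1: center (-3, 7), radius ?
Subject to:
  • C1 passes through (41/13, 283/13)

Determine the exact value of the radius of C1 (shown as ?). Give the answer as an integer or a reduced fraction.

1. [C1∋P]  r_C1² − 256 = 0  ⇒  r_C1 = 16 (r>0 drops 1)

16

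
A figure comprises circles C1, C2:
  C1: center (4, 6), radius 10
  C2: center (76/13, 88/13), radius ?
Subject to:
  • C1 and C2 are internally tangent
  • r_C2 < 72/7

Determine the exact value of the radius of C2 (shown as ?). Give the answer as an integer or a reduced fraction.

1. [int C1,C2]  r_C2² − 20r_C2 + 96 = 0  ⇒  r_C2 = 8 or 12
2. given r_C2 < 72/7: keep 8

8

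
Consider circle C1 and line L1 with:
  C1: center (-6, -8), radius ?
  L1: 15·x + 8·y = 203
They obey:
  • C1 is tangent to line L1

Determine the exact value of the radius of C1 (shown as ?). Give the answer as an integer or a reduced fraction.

21

1. [C1‖L1]  r_C1² − 441 = 0  ⇒  r_C1 = 21 (r>0 drops 1)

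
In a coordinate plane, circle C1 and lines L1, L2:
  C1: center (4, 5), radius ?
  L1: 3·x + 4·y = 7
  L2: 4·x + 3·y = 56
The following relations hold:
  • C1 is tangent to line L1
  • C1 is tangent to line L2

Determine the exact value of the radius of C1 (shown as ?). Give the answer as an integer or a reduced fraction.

1. [C1‖L1]  r_C1² − 25 = 0  ⇒  r_C1 = 5 (r>0 drops 1)
2. [C1‖L2]  r_C1² − 25 = 0  ⇒  r_C1 = 5 (r>0 drops 1)

5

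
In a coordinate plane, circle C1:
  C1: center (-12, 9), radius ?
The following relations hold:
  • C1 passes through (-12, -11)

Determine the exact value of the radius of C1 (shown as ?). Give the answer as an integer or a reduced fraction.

20

1. [C1∋P]  r_C1² − 400 = 0  ⇒  r_C1 = 20 (r>0 drops 1)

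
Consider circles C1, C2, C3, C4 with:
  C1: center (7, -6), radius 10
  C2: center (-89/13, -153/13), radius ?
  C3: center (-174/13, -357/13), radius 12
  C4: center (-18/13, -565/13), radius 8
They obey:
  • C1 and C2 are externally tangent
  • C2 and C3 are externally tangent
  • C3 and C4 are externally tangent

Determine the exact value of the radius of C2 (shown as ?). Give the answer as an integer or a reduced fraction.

1. [ext C1·C2]  r_C2² + 20r_C2 − 125 = 0  ⇒  r_C2 = 5 (r>0 drops 1)
2. [ext C2·C3]  r_C2² + 24r_C2 − 145 = 0  ⇒  r_C2 = 5 (r>0 drops 1)

5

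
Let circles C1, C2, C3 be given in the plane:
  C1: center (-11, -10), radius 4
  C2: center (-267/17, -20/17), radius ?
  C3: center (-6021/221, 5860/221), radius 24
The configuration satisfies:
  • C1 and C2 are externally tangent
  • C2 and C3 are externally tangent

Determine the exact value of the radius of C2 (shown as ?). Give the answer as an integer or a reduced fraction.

1. [ext C1·C2]  r_C2² + 8r_C2 − 84 = 0  ⇒  r_C2 = 6 (r>0 drops 1)
2. [ext C2·C3]  r_C2² + 48r_C2 − 324 = 0  ⇒  r_C2 = 6 (r>0 drops 1)

6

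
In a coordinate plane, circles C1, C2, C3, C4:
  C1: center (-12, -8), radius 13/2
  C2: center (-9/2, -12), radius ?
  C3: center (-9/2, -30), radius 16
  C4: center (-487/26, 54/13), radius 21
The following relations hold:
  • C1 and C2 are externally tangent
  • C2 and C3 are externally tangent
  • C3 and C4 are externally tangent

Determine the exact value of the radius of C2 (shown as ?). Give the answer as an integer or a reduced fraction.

2

1. [ext C1·C2]  r_C2² + 13r_C2 − 30 = 0  ⇒  r_C2 = 2 (r>0 drops 1)
2. [ext C2·C3]  r_C2² + 32r_C2 − 68 = 0  ⇒  r_C2 = 2 (r>0 drops 1)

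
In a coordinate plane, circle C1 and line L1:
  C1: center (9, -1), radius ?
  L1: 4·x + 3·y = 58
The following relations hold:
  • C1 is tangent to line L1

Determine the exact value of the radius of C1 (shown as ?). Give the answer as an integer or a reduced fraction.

1. [C1‖L1]  r_C1² − 25 = 0  ⇒  r_C1 = 5 (r>0 drops 1)

5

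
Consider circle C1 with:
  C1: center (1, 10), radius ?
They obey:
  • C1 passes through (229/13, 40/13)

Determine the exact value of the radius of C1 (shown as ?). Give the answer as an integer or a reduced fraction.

18

1. [C1∋P]  r_C1² − 324 = 0  ⇒  r_C1 = 18 (r>0 drops 1)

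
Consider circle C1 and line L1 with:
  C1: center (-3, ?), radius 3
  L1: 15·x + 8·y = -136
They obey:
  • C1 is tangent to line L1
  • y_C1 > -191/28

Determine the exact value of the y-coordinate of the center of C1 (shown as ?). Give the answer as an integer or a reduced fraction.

1. [C1‖L1]  y_C1² + (91/4)y_C1 + 355/4 = 0  ⇒  y_C1 = -71/4 or -5
2. given y_C1 > -191/28: keep -5

-5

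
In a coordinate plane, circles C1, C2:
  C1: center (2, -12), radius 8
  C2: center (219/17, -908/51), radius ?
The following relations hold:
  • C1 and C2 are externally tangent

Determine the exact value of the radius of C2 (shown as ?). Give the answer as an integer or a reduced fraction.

1. [ext C1·C2]  r_C2² + 16r_C2 − 793/9 = 0  ⇒  r_C2 = 13/3 (r>0 drops 1)

13/3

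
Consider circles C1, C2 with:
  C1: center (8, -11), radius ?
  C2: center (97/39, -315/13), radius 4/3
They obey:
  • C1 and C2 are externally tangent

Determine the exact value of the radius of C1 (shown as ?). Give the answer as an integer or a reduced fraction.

1. [ext C1·C2]  r_C1² + (8/3)r_C1 − 611/3 = 0  ⇒  r_C1 = 13 (r>0 drops 1)

13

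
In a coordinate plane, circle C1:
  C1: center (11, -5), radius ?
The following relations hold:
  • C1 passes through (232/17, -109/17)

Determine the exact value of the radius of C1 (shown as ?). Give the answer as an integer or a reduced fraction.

1. [C1∋P]  r_C1² − 9 = 0  ⇒  r_C1 = 3 (r>0 drops 1)

3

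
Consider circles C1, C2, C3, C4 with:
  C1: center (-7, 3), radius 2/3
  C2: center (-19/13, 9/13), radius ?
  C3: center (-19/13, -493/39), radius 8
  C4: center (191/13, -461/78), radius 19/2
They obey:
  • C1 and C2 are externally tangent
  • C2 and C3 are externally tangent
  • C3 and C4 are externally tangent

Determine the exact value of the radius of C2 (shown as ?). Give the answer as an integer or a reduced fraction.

16/3

1. [ext C1·C2]  r_C2² + (4/3)r_C2 − 320/9 = 0  ⇒  r_C2 = 16/3 (r>0 drops 1)
2. [ext C2·C3]  r_C2² + 16r_C2 − 1024/9 = 0  ⇒  r_C2 = 16/3 (r>0 drops 1)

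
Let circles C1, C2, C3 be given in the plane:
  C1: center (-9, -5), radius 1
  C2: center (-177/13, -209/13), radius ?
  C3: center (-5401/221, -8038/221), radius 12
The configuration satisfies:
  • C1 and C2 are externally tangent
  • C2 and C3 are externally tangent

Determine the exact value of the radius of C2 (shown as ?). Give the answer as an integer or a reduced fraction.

11

1. [ext C1·C2]  r_C2² + 2r_C2 − 143 = 0  ⇒  r_C2 = 11 (r>0 drops 1)
2. [ext C2·C3]  r_C2² + 24r_C2 − 385 = 0  ⇒  r_C2 = 11 (r>0 drops 1)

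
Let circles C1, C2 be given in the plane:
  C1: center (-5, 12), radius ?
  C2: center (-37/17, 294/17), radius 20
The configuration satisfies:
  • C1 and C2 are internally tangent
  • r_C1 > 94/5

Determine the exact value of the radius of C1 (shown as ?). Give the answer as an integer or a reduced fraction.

1. [int C1,C2]  r_C1² − 40r_C1 + 364 = 0  ⇒  r_C1 = 14 or 26
2. given r_C1 > 94/5: keep 26

26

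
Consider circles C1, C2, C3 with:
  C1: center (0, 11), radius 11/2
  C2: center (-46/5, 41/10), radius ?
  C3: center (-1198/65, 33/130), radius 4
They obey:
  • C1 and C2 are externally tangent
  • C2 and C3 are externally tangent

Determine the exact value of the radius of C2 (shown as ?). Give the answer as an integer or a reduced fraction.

6

1. [ext C1·C2]  r_C2² + 11r_C2 − 102 = 0  ⇒  r_C2 = 6 (r>0 drops 1)
2. [ext C2·C3]  r_C2² + 8r_C2 − 84 = 0  ⇒  r_C2 = 6 (r>0 drops 1)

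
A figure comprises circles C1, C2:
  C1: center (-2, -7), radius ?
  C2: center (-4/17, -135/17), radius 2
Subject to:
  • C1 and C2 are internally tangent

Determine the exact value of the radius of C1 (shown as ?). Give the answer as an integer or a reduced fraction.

4

1. [int C1,C2]  r_C1² − 4r_C1 = 0  ⇒  r_C1 = 4 (r>0 drops 1)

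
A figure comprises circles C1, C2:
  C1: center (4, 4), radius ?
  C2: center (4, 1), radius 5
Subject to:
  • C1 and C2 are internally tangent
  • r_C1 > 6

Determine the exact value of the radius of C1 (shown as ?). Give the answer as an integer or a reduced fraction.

8

1. [int C1,C2]  r_C1² − 10r_C1 + 16 = 0  ⇒  r_C1 = 2 or 8
2. given r_C1 > 6: keep 8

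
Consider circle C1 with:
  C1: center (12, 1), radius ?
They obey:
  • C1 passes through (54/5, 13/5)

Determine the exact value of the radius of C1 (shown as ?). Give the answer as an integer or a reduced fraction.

1. [C1∋P]  r_C1² − 4 = 0  ⇒  r_C1 = 2 (r>0 drops 1)

2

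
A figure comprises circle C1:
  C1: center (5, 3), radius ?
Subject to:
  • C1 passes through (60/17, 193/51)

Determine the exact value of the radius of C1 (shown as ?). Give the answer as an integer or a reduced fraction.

1. [C1∋P]  r_C1² − 25/9 = 0  ⇒  r_C1 = 5/3 (r>0 drops 1)

5/3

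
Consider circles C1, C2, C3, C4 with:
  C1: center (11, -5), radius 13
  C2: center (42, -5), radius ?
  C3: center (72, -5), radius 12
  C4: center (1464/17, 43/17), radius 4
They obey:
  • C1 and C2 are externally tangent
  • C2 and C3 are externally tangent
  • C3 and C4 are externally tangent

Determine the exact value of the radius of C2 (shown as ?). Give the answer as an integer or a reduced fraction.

1. [ext C1·C2]  r_C2² + 26r_C2 − 792 = 0  ⇒  r_C2 = 18 (r>0 drops 1)
2. [ext C2·C3]  r_C2² + 24r_C2 − 756 = 0  ⇒  r_C2 = 18 (r>0 drops 1)

18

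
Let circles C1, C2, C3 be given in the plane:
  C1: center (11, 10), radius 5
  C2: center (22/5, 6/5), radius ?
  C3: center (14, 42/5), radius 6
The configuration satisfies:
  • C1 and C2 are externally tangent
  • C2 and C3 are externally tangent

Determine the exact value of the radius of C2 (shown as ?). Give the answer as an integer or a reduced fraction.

1. [ext C1·C2]  r_C2² + 10r_C2 − 96 = 0  ⇒  r_C2 = 6 (r>0 drops 1)
2. [ext C2·C3]  r_C2² + 12r_C2 − 108 = 0  ⇒  r_C2 = 6 (r>0 drops 1)

6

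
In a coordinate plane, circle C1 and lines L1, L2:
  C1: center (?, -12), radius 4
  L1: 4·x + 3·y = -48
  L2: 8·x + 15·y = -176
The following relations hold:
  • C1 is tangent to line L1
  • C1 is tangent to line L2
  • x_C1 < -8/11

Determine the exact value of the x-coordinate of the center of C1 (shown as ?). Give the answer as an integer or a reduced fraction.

1. [C1‖L1]  x_C1² + 6x_C1 − 16 = 0  ⇒  x_C1 = -8 or 2
2. [C1‖L2]  x_C1² − 1x_C1 − 72 = 0  ⇒  x_C1 = -8 or 9

-8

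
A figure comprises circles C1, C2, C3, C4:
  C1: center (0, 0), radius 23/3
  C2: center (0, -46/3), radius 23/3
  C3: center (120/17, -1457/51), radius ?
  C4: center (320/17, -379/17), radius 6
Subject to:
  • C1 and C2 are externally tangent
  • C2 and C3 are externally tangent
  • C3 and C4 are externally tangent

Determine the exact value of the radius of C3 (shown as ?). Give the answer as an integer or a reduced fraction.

22/3

1. [ext C2·C3]  r_C3² + (46/3)r_C3 − 1496/9 = 0  ⇒  r_C3 = 22/3 (r>0 drops 1)
2. [ext C3·C4]  r_C3² + 12r_C3 − 1276/9 = 0  ⇒  r_C3 = 22/3 (r>0 drops 1)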